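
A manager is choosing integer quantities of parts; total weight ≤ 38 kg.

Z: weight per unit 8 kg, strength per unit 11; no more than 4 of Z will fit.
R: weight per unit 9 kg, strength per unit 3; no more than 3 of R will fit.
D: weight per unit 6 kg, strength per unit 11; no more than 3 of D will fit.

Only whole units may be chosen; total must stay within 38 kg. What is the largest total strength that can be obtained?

This is a bounded integer knapsack.
D has the best ratio (11/6); taking only D gives at most 3×11 = 33 (stopped by the supply cap of 3).
Mixing does better — 2×Z and 3×D: weight 34 ≤ 38, strength 2·11 + 3·11 = 55.

55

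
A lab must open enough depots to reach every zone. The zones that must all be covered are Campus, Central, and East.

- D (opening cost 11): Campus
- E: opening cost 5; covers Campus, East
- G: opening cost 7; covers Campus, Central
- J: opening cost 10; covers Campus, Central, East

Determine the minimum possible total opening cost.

The greedy cost-per-new-zone heuristic would pick E and G for 12, but a cheaper cover exists.
J alone covers Campus, Central, East — every zone.
Total opening cost: 10.
No cover costs less than 10.

10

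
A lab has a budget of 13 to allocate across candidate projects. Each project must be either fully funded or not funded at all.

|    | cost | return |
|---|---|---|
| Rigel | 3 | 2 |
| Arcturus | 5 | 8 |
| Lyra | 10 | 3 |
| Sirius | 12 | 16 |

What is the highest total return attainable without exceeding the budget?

This is a 0-1 knapsack instance.
Allowing fractional choices, the relaxed optimum would be about 18.7, but projects are indivisible.
Sirius: cost 12 ≤ 13, return 16.
Rigel + Arcturus: cost 3 + 5 = 8 ≤ 13, return 2 + 8 = 10.
Best is Sirius with total return 16.

16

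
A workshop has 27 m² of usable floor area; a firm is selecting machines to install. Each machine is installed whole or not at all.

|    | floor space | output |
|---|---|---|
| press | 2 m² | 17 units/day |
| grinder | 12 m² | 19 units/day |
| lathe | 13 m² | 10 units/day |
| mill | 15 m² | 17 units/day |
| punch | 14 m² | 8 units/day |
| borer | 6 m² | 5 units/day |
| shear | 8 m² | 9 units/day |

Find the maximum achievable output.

This is an integer program with binary decision variables.
Allowing fractional choices, the relaxed optimum would be about 50.7, but machines are indivisible.
press + grinder + lathe: floor space 2 + 12 + 13 = 27 ≤ 27, output 17 + 19 + 10 = 46.
press + grinder + shear: floor space 2 + 12 + 8 = 22 ≤ 27, output 17 + 19 + 9 = 45.
Best is press, grinder, and lathe with total output 46.

46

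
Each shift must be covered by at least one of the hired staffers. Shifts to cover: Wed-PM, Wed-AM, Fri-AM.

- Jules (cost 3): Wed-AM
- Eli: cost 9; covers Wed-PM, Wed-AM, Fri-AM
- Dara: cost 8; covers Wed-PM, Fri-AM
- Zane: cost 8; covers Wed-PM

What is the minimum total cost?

This is an integer covering problem.
Eli alone covers Wed-PM, Wed-AM, Fri-AM — every shift.
Total cost: 9.

9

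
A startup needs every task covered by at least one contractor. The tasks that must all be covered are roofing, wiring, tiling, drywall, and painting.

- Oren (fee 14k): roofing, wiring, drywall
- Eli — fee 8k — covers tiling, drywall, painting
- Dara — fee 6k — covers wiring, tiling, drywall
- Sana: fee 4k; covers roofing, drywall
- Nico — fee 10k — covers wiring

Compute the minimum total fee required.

18

Choose Eli, Dara, and Sana: together they cover roofing, wiring, tiling, drywall, painting — every task.
Total fee: 8 + 6 + 4 = 18.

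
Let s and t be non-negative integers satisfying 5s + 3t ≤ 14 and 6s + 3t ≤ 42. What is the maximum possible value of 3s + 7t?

28

Relaxing integrality, the LP optimum is 32.67 at (s,t) = (0, 4.67), which is not an integer point.
(s,t)=(0,4): 5·0+3·4=12≤14, 6·0+3·4=12≤42, objective 28.
(s,t)=(1,3): 5·1+3·3=14≤14, 6·1+3·3=15≤42, objective 24.
(s,t)=(0,3): 5·0+3·3=9≤14, 6·0+3·3=9≤42, objective 21.
The best lattice point is (0,4), giving 28.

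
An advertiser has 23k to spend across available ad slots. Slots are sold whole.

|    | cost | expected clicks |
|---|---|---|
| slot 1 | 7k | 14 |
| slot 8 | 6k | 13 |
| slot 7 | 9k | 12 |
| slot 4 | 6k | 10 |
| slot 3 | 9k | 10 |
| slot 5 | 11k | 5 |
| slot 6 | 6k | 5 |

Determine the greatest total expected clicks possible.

slot 1 + slot 8 + slot 4: cost 7 + 6 + 6 = 19 ≤ 23, expected clicks 14 + 13 + 10 = 37.
slot 1 + slot 8 + slot 3: cost 7 + 6 + 9 = 22 ≤ 23, expected clicks 14 + 13 + 10 = 37.
slot 1 + slot 8 + slot 7: cost 7 + 6 + 9 = 22 ≤ 23, expected clicks 14 + 13 + 12 = 39.
Best is slot 1, slot 8, and slot 7 with total expected clicks 39.

39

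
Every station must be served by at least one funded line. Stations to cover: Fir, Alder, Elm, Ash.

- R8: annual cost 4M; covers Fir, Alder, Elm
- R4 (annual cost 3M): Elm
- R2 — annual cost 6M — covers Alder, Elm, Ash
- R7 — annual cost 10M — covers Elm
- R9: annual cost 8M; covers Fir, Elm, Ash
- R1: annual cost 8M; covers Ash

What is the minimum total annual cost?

Choose R8 and R2: together they cover Fir, Alder, Elm, Ash — every station.
Total annual cost: 4 + 6 = 10.
No cover costs less than 10.

10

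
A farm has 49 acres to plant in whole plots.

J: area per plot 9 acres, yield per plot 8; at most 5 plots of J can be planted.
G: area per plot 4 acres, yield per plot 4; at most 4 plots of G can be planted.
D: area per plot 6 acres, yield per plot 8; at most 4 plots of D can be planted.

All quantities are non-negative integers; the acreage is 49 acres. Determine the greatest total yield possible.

1×J, 3×G, and 4×D: area 45 ≤ 49, yield 1·8 + 3·4 + 4·8 = 52.
1×J, 4×G, and 4×D: area 49 ≤ 49, yield 1·8 + 4·4 + 4·8 = 56.
Best is 56.

56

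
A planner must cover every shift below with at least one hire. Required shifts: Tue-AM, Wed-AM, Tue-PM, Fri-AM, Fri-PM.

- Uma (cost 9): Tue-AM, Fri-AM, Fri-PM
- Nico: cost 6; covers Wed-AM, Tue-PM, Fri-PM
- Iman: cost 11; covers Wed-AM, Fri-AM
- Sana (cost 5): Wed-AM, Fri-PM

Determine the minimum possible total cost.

15

Choose Uma and Nico: together they cover Tue-AM, Wed-AM, Tue-PM, Fri-AM, Fri-PM — every shift.
Total cost: 9 + 6 = 15.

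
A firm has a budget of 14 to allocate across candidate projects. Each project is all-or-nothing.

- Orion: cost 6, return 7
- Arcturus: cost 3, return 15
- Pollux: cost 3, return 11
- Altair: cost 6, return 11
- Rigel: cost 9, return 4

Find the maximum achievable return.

Allowing fractional choices, the relaxed optimum would be about 39.3, but projects are indivisible.
Arcturus + Pollux + Altair: cost 3 + 3 + 6 = 12 ≤ 14, return 15 + 11 + 11 = 37.
Orion + Arcturus + Pollux: cost 6 + 3 + 3 = 12 ≤ 14, return 7 + 15 + 11 = 33.
Arcturus + Pollux: cost 3 + 3 = 6 ≤ 14, return 15 + 11 = 26.
Best is Arcturus, Pollux, and Altair with total return 37.

37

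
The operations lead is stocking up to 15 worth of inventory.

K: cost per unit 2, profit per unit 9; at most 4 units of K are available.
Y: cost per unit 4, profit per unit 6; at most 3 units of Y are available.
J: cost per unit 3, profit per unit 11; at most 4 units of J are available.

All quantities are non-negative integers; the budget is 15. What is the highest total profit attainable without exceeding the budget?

4×K and 2×J: cost 14 ≤ 15, profit 4·9 + 2·11 = 58.
3×K and 3×J: cost 15 ≤ 15, profit 3·9 + 3·11 = 60.
Best is 60.

60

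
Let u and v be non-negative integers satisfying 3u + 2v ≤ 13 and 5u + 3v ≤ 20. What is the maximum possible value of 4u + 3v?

(u,v)=(1,5): 3·1+2·5=13≤13, 5·1+3·5=20≤20, objective 19.
(u,v)=(0,6): 3·0+2·6=12≤13, 5·0+3·6=18≤20, objective 18.
(u,v)=(1,4): 3·1+2·4=11≤13, 5·1+3·4=17≤20, objective 16.
No feasible integer point exceeds 19.

19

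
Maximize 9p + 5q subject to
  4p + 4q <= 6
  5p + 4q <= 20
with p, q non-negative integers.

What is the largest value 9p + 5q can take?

9

(p,q)=(1,0) is feasible, giving 9.
(p,q)=(0,1) is feasible, giving 5.
(p,q)=(0,0) is feasible, giving 0.
Maximum is 9 at (p,q)=(1,0).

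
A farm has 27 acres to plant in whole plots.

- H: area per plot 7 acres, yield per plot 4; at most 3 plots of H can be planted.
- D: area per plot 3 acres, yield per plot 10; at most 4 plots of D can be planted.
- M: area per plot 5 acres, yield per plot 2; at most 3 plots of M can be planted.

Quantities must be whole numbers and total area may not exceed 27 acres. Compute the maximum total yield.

D has the best ratio (10/3); taking only D gives at most 4×10 = 40 (stopped by the supply cap of 4).
Mixing does better — 2×H and 4×D: area 26 ≤ 27, yield 2·4 + 4·10 = 48.

48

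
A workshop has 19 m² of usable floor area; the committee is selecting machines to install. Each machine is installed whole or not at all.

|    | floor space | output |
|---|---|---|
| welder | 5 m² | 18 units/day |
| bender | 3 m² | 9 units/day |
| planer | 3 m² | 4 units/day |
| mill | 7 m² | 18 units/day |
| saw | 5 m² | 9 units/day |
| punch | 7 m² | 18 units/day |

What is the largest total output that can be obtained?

Take welder, mill, and punch: floor space 5 + 7 + 7 = 19 ≤ 19, output 18 + 18 + 18 = 54.
No other feasible combination does better.

54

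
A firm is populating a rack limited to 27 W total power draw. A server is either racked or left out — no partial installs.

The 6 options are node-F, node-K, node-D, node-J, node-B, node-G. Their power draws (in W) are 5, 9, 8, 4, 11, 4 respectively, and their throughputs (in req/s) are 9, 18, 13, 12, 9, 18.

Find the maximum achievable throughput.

Allowing fractional choices, the relaxed optimum would be about 65.1, but servers are indivisible.
node-F + node-K + node-J + node-G: power draw 5 + 9 + 4 + 4 = 22 ≤ 27, throughput 9 + 18 + 12 + 18 = 57.
node-K + node-D + node-J + node-G: power draw 9 + 8 + 4 + 4 = 25 ≤ 27, throughput 18 + 13 + 12 + 18 = 61.
node-F + node-K + node-D + node-G: power draw 5 + 9 + 8 + 4 = 26 ≤ 27, throughput 9 + 18 + 13 + 18 = 58.
Best is node-K, node-D, node-J, and node-G with total throughput 61.

61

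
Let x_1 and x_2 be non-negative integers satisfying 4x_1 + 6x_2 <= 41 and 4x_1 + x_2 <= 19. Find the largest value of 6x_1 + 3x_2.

Relaxing integrality, the LP optimum is 35.10 at (x_1,x_2) = (3.65, 4.4), which is not an integer point.
(x_1,x_2)=(4,3): 4·4+6·3=34≤41, 4·4+1·3=19≤19, objective 33.
(x_1,x_2)=(3,4): 4·3+6·4=36≤41, 4·3+1·4=16≤19, objective 30.
(x_1,x_2)=(4,2): 4·4+6·2=28≤41, 4·4+1·2=18≤19, objective 30.
Maximum is 33 at (x_1,x_2)=(4,3).

33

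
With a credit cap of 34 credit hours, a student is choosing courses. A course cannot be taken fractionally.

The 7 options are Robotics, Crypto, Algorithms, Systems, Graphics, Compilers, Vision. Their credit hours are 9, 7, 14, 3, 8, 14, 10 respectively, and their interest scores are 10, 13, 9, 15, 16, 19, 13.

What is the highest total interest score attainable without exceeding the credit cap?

Crypto + Systems + Compilers + Vision: credit hours 7 + 3 + 14 + 10 = 34 ≤ 34, interest score 13 + 15 + 19 + 13 = 60.
Crypto + Systems + Graphics + Compilers: credit hours 7 + 3 + 8 + 14 = 32 ≤ 34, interest score 13 + 15 + 16 + 19 = 63.
Robotics + Systems + Graphics + Compilers: credit hours 9 + 3 + 8 + 14 = 34 ≤ 34, interest score 10 + 15 + 16 + 19 = 60.
Best is Crypto, Systems, Graphics, and Compilers with total interest score 63.

63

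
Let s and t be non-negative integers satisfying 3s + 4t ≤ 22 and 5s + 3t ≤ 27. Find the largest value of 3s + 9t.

(s,t)=(0,5) is feasible, giving 45.
(s,t)=(1,4) is feasible, giving 39.
(s,t)=(0,4) is feasible, giving 36.
Maximum is 45 at (s,t)=(0,5).

45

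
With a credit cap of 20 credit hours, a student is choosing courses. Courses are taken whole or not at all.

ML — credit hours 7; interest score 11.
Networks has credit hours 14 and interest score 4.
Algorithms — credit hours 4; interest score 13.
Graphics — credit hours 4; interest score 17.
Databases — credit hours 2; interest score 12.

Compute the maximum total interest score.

53

Treat it as a binary knapsack problem.
Allowing fractional choices, the relaxed optimum would be about 53.9, but courses are indivisible.
Algorithms + Graphics + Databases: credit hours 4 + 4 + 2 = 10 ≤ 20, interest score 13 + 17 + 12 = 42.
ML + Algorithms + Graphics + Databases: credit hours 7 + 4 + 4 + 2 = 17 ≤ 20, interest score 11 + 13 + 17 + 12 = 53.
Best is ML, Algorithms, Graphics, and Databases with total interest score 53.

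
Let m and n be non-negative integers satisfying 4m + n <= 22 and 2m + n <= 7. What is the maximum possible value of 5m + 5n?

35

(m,n)=(0,7): 4·0+1·7=7≤22, 2·0+1·7=7≤7, objective 35.
(m,n)=(0,6): 4·0+1·6=6≤22, 2·0+1·6=6≤7, objective 30.
The best lattice point is (0,7), giving 35.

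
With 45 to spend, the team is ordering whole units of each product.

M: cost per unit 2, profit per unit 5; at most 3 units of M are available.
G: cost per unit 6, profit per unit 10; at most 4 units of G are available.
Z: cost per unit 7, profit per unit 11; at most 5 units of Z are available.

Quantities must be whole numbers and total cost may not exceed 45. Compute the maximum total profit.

This is a bounded integer knapsack.
Take 3×M, 3×G, and 3×Z: cost 45 ≤ 45, profit 3·5 + 3·10 + 3·11 = 78.
M has the best ratio (5/2) and is taken to its limit of 3; remaining capacity is filled optimally with the others.

78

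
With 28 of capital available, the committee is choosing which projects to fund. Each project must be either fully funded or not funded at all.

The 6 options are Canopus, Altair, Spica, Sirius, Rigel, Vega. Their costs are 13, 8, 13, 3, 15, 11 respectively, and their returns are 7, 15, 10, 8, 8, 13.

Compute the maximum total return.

Allowing fractional choices, the relaxed optimum would be about 40.6, but projects are indivisible.
Altair + Sirius + Vega: cost 8 + 3 + 11 = 22 ≤ 28, return 15 + 8 + 13 = 36.
Altair + Spica + Sirius: cost 8 + 13 + 3 = 24 ≤ 28, return 15 + 10 + 8 = 33.
Best is Altair, Sirius, and Vega with total return 36.

36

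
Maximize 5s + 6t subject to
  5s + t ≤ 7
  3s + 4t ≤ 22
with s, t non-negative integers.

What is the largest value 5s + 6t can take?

The continuous relaxation peaks at (0.353, 5.24) with value 33.18; rounding to a feasible lattice point costs some objective.
(s,t)=(0,5): 5·0+1·5=5≤7, 3·0+4·5=20≤22, objective 30.
(s,t)=(0,4): 5·0+1·4=4≤7, 3·0+4·4=16≤22, objective 24.
Maximum is 30 at (s,t)=(0,5).

30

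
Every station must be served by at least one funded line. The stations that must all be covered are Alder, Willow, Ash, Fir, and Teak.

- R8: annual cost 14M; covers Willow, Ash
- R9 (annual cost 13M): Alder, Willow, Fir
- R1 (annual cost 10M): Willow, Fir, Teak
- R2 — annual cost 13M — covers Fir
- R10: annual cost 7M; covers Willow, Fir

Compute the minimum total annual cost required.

37

Choose R8, R9, and R1: together they cover Alder, Willow, Ash, Fir, Teak — every station.
Total annual cost: 14 + 13 + 10 = 37.
No cover costs less than 37.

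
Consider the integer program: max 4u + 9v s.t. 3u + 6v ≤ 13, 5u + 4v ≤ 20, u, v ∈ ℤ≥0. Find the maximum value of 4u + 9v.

18

The continuous relaxation peaks at (0, 2.17) with value 19.50; rounding to a feasible lattice point costs some objective.
(u,v)=(0,2): 3·0+6·2=12≤13, 5·0+4·2=8≤20, objective 18.
(u,v)=(1,1): 3·1+6·1=9≤13, 5·1+4·1=9≤20, objective 13.
(u,v)=(0,1): 3·0+6·1=6≤13, 5·0+4·1=4≤20, objective 9.
The best lattice point is (0,2), giving 18.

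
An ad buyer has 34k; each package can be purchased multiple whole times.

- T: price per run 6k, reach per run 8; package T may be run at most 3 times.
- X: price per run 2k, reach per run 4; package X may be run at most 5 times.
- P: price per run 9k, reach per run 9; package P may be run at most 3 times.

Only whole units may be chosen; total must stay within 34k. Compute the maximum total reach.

46

2×T, 5×X, and 1×P: price 31 ≤ 34, reach 2·8 + 5·4 + 1·9 = 45.
1×T, 5×X, and 2×P: price 34 ≤ 34, reach 1·8 + 5·4 + 2·9 = 46.
Best is 46.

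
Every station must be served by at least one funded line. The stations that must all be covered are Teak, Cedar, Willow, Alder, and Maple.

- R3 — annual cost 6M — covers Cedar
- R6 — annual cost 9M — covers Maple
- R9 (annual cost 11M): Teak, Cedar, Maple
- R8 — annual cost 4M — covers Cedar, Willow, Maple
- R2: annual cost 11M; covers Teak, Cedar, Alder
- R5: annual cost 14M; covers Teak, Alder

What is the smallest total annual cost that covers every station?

15

Choose R8 and R2: together they cover Teak, Cedar, Willow, Alder, Maple — every station.
Total annual cost: 4 + 11 = 15.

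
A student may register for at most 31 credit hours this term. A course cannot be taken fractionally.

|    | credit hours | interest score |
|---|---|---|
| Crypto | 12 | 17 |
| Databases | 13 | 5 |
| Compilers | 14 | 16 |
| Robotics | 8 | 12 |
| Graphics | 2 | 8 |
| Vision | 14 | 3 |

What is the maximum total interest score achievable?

41

Allowing fractional choices, the relaxed optimum would be about 47.3, but courses are indivisible.
Compilers + Robotics + Graphics: credit hours 14 + 8 + 2 = 24 ≤ 31, interest score 16 + 12 + 8 = 36.
Crypto + Robotics + Graphics: credit hours 12 + 8 + 2 = 22 ≤ 31, interest score 17 + 12 + 8 = 37.
Crypto + Compilers + Graphics: credit hours 12 + 14 + 2 = 28 ≤ 31, interest score 17 + 16 + 8 = 41.
Best is Crypto, Compilers, and Graphics with total interest score 41.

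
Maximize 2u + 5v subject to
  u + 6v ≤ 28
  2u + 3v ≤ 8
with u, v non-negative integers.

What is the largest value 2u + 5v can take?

12

(u,v)=(1,2): 1·1+6·2=13≤28, 2·1+3·2=8≤8, objective 12.
(u,v)=(0,2): 1·0+6·2=12≤28, 2·0+3·2=6≤8, objective 10.
(u,v)=(2,1): 1·2+6·1=8≤28, 2·2+3·1=7≤8, objective 9.
(u,v)=(1,1): 1·1+6·1=7≤28, 2·1+3·1=5≤8, objective 7.
No feasible integer point exceeds 12.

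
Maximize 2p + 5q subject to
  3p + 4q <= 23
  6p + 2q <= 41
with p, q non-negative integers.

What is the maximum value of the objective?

27

Relaxing integrality, the LP optimum is 28.75 at (p,q) = (0, 5.75), which is not an integer point.
(p,q)=(1,5): 3·1+4·5=23≤23, 6·1+2·5=16≤41, objective 27.
(p,q)=(0,5): 3·0+4·5=20≤23, 6·0+2·5=10≤41, objective 25.
(p,q)=(2,4): 3·2+4·4=22≤23, 6·2+2·4=20≤41, objective 24.
Maximum is 27 at (p,q)=(1,5).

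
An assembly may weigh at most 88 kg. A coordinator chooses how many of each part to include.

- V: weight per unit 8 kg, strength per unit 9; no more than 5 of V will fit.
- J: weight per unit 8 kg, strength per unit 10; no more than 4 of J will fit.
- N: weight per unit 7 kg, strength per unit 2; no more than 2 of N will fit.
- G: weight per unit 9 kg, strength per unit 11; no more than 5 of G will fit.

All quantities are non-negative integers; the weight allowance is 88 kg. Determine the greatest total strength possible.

This is a bounded integer knapsack.
Take 1×V, 4×J, and 5×G: weight 85 ≤ 88, strength 1·9 + 4·10 + 5·11 = 104.
J has the best ratio (10/8) and is taken to its limit of 4; remaining capacity is filled optimally with the others.

104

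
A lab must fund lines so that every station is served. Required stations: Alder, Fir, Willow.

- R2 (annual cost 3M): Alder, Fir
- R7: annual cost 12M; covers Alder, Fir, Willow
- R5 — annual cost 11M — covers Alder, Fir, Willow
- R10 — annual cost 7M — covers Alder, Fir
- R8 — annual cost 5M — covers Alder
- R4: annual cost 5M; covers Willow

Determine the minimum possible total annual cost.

Choose R2 and R4: together they cover Alder, Fir, Willow — every station.
Total annual cost: 3 + 5 = 8.
No cover costs less than 8.

8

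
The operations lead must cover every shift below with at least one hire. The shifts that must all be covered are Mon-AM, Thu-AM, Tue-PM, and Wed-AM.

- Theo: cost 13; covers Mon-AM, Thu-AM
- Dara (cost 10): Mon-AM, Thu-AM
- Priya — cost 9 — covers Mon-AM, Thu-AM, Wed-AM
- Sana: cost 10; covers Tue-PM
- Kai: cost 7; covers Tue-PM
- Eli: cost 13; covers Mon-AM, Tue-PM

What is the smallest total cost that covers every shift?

This is a weighted set-cover instance.
Choose Priya and Kai: together they cover Mon-AM, Thu-AM, Tue-PM, Wed-AM — every shift.
Total cost: 9 + 7 = 16.

16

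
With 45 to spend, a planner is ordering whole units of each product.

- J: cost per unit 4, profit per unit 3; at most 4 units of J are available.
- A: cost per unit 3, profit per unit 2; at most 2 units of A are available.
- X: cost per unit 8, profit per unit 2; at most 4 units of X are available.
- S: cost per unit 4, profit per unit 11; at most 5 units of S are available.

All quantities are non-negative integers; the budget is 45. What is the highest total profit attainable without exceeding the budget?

71

This is a bounded integer knapsack.
Take 4×J, 2×A, and 5×S: cost 42 ≤ 45, profit 4·3 + 2·2 + 5·11 = 71.
S has the best ratio (11/4) and is taken to its limit of 5; remaining capacity is filled optimally with the others.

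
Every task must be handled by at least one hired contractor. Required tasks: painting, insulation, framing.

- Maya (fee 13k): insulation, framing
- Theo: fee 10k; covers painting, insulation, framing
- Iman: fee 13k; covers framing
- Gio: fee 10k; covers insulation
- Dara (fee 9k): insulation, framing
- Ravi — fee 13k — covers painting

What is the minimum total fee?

Theo alone covers painting, insulation, framing — every task.
Total fee: 10.
No cover costs less than 10.

10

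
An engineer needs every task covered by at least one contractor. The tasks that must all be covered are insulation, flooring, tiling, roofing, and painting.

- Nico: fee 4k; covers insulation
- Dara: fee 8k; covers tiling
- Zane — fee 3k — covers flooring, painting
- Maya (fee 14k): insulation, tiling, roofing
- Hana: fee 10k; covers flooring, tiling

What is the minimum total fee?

The greedy cost-per-new-task heuristic would pick Zane, Nico, and Maya for 21, but a cheaper cover exists.
Choose Zane and Maya: together they cover insulation, flooring, tiling, roofing, painting — every task.
Total fee: 3 + 14 = 17.
No cover costs less than 17.

17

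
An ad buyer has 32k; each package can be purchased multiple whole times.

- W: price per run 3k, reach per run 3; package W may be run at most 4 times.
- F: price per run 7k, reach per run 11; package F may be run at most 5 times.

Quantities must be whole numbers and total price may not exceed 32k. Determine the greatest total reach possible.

4×F: price 28 ≤ 32, reach 4·11 = 44.
1×W and 4×F: price 31 ≤ 32, reach 1·3 + 4·11 = 47.
Best is 47.

47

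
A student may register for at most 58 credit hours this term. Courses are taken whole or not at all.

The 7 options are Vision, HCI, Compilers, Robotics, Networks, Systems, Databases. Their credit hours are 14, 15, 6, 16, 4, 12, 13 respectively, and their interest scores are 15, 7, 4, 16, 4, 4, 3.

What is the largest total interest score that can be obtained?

Take Vision, HCI, Compilers, Robotics, and Networks: credit hours 14 + 15 + 6 + 16 + 4 = 55 ≤ 58, interest score 15 + 7 + 4 + 16 + 4 = 46.
No other feasible combination does better.

46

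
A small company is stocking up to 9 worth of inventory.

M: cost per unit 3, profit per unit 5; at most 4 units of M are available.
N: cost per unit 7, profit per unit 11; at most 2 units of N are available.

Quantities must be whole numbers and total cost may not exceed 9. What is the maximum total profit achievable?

3×M: cost 9 ≤ 9, profit 3·5 = 15.
1×N: cost 7 ≤ 9, profit 1·11 = 11.
Best is 15.

15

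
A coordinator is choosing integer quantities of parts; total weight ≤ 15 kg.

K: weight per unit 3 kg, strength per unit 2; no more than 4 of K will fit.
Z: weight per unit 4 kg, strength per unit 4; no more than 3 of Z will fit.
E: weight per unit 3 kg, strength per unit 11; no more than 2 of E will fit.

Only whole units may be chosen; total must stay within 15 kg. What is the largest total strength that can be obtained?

This is a bounded integer knapsack.
2×Z and 2×E: weight 14 ≤ 15, strength 2·4 + 2·11 = 30.
1×K, 1×Z, and 2×E: weight 13 ≤ 15, strength 1·2 + 1·4 + 2·11 = 28.
Best is 30.

30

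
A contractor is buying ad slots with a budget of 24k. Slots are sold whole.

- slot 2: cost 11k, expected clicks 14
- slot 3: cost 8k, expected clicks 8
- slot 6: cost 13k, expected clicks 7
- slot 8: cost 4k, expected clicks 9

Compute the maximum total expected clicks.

slot 2 + slot 3 + slot 8: cost 11 + 8 + 4 = 23 ≤ 24, expected clicks 14 + 8 + 9 = 31.
slot 2 + slot 8: cost 11 + 4 = 15 ≤ 24, expected clicks 14 + 9 = 23.
Best is slot 2, slot 3, and slot 8 with total expected clicks 31.

31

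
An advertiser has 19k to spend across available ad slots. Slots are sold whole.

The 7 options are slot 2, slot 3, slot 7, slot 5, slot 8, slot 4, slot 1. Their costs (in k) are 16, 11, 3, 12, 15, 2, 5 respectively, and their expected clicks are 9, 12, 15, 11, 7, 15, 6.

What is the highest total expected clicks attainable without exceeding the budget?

42

Treat it as a binary knapsack problem.
slot 3 + slot 7 + slot 4: cost 11 + 3 + 2 = 16 ≤ 19, expected clicks 12 + 15 + 15 = 42.
slot 7 + slot 5 + slot 4: cost 3 + 12 + 2 = 17 ≤ 19, expected clicks 15 + 11 + 15 = 41.
Best is slot 3, slot 7, and slot 4 with total expected clicks 42.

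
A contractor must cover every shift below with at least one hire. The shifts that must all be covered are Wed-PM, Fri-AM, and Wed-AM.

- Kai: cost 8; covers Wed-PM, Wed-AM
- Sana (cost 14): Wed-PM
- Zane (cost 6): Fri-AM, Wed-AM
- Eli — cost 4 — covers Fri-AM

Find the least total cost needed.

12

Choose Kai and Eli: together they cover Wed-PM, Fri-AM, Wed-AM — every shift.
Total cost: 8 + 4 = 12.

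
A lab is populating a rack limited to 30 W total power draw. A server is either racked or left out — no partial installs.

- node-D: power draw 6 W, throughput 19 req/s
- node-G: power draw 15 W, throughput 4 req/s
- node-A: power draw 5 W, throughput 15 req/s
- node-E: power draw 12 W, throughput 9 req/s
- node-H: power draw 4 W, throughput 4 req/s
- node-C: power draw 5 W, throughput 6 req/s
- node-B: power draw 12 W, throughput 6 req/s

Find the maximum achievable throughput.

Take node-D, node-A, node-E, and node-C: power draw 6 + 5 + 12 + 5 = 28 ≤ 30, throughput 19 + 15 + 9 + 6 = 49.
No other feasible combination does better.

49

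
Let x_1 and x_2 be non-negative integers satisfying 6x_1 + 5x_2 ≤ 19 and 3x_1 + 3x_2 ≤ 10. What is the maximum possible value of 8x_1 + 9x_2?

27

(x_1,x_2)=(0,3) is feasible, giving 27.
(x_1,x_2)=(1,2) is feasible, giving 26.
(x_1,x_2)=(0,2) is feasible, giving 18.
No feasible integer point exceeds 27.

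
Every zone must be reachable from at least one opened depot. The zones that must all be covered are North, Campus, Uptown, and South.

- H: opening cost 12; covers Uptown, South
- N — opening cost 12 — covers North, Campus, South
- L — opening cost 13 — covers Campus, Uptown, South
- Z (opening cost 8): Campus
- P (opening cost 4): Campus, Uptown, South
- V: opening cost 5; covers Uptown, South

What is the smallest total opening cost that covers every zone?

Choose N and P: together they cover North, Campus, Uptown, South — every zone.
Total opening cost: 12 + 4 = 16.
No cover costs less than 16.

16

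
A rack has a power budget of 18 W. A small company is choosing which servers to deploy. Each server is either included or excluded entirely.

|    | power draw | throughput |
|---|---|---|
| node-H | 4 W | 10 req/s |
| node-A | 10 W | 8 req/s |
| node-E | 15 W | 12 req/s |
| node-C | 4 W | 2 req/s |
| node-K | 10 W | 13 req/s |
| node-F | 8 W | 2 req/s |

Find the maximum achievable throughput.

Allowing fractional choices, the relaxed optimum would be about 26.2, but servers are indivisible.
node-H + node-C + node-K: power draw 4 + 4 + 10 = 18 ≤ 18, throughput 10 + 2 + 13 = 25.
node-H + node-K: power draw 4 + 10 = 14 ≤ 18, throughput 10 + 13 = 23.
Best is node-H, node-C, and node-K with total throughput 25.

25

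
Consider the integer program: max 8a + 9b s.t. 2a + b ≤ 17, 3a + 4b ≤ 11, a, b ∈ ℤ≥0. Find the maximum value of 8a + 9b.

26

(a,b)=(1,2) is feasible, giving 26.
(a,b)=(2,1) is feasible, giving 25.
The best lattice point is (1,2), giving 26.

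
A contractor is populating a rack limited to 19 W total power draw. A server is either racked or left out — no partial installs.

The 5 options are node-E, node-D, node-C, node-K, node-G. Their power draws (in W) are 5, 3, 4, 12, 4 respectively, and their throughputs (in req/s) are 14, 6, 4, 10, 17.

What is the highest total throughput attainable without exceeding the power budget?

Take node-E, node-D, node-C, and node-G: power draw 5 + 3 + 4 + 4 = 16 ≤ 19, throughput 14 + 6 + 4 + 17 = 41.
No other feasible combination does better.

41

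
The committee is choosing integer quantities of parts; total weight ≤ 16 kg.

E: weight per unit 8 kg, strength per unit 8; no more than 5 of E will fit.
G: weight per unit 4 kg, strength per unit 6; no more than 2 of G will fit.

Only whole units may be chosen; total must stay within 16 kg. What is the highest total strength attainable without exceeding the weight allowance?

20

2×E: weight 16 ≤ 16, strength 2·8 = 16.
1×E and 2×G: weight 16 ≤ 16, strength 1·8 + 2·6 = 20.
Best is 20.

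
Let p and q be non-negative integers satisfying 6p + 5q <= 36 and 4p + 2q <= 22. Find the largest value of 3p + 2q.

Relaxing integrality, the LP optimum is 17.25 at (p,q) = (4.75, 1.5), which is not an integer point.
(p,q)=(5,1): 6·5+5·1=35≤36, 4·5+2·1=22≤22, objective 17.
(p,q)=(4,2): 6·4+5·2=34≤36, 4·4+2·2=20≤22, objective 16.
(p,q)=(5,0): 6·5+5·0=30≤36, 4·5+2·0=20≤22, objective 15.
No feasible integer point exceeds 17.

17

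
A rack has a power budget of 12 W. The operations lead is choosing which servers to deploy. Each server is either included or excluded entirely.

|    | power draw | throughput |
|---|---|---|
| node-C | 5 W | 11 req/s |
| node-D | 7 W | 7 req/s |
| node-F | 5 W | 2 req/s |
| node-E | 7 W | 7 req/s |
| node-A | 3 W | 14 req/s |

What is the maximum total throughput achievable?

Allowing fractional choices, the relaxed optimum would be about 29.0, but servers are indivisible.
node-E + node-A: power draw 7 + 3 = 10 ≤ 12, throughput 7 + 14 = 21.
node-C + node-A: power draw 5 + 3 = 8 ≤ 12, throughput 11 + 14 = 25.
node-D + node-A: power draw 7 + 3 = 10 ≤ 12, throughput 7 + 14 = 21.
Best is node-C and node-A with total throughput 25.

25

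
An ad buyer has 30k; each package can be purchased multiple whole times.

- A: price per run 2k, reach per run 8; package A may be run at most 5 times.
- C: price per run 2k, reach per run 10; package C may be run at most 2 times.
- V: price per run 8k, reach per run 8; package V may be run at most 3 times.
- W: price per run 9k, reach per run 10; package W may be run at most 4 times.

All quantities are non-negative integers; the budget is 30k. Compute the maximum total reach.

76

5×A, 2×C, and 2×V: price 30 ≤ 30, reach 5·8 + 2·10 + 2·8 = 76.
4×A, 2×C, and 2×W: price 30 ≤ 30, reach 4·8 + 2·10 + 2·10 = 72.
Best is 76.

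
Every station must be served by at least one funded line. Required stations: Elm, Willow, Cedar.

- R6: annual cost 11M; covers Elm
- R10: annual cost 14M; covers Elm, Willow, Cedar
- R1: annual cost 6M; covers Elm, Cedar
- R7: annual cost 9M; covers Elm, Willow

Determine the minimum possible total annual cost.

14

R10 alone covers Elm, Willow, Cedar — every station.
Total annual cost: 14.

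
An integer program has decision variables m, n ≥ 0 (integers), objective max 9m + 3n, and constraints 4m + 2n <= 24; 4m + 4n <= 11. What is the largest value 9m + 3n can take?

Relaxing integrality, the LP optimum is 24.75 at (m,n) = (2.75, 0), which is not an integer point.
(m,n)=(2,0): 4·2+2·0=8≤24, 4·2+4·0=8≤11, objective 18.
(m,n)=(1,1): 4·1+2·1=6≤24, 4·1+4·1=8≤11, objective 12.
(m,n)=(1,0): 4·1+2·0=4≤24, 4·1+4·0=4≤11, objective 9.
The best lattice point is (2,0), giving 18.

18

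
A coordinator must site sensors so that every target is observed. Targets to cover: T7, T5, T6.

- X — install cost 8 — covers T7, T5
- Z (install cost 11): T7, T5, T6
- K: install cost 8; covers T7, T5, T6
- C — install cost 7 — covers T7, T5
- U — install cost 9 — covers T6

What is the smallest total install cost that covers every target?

8

This is an integer covering problem.
K alone covers T7, T5, T6 — every target.
Total install cost: 8.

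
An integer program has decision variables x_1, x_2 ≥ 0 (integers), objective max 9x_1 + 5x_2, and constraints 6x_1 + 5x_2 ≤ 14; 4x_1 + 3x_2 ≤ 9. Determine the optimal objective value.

18

The continuous relaxation peaks at (2.25, 0) with value 20.25; rounding to a feasible lattice point costs some objective.
(x_1,x_2)=(2,0): 6·2+5·0=12≤14, 4·2+3·0=8≤9, objective 18.
(x_1,x_2)=(1,1): 6·1+5·1=11≤14, 4·1+3·1=7≤9, objective 14.
(x_1,x_2)=(1,0): 6·1+5·0=6≤14, 4·1+3·0=4≤9, objective 9.
No feasible integer point exceeds 18.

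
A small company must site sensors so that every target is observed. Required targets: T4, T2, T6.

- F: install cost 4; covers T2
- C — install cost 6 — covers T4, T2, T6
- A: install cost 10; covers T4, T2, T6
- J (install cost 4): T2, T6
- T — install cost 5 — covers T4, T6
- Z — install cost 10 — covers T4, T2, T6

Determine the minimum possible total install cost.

6

C alone covers T4, T2, T6 — every target.
Total install cost: 6.
No cover costs less than 6.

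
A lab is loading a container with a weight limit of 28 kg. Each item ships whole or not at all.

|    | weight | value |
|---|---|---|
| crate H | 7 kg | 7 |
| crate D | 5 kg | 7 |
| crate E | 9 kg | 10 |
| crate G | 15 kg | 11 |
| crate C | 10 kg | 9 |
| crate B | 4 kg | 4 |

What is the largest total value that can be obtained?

30

Allowing fractional choices, the relaxed optimum would be about 30.7, but items are indivisible.
crate D + crate E + crate C + crate B: weight 5 + 9 + 10 + 4 = 28 ≤ 28, value 7 + 10 + 9 + 4 = 30.
crate H + crate D + crate E + crate B: weight 7 + 5 + 9 + 4 = 25 ≤ 28, value 7 + 7 + 10 + 4 = 28.
Best is crate D, crate E, crate C, and crate B with total value 30.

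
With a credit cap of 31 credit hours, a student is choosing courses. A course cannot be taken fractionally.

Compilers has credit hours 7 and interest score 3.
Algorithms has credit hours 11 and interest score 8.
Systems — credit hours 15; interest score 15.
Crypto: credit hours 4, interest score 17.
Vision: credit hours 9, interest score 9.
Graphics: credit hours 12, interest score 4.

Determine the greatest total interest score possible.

Allowing fractional choices, the relaxed optimum would be about 43.2, but courses are indivisible.
Algorithms + Systems + Crypto: credit hours 11 + 15 + 4 = 30 ≤ 31, interest score 8 + 15 + 17 = 40.
Systems + Crypto + Vision: credit hours 15 + 4 + 9 = 28 ≤ 31, interest score 15 + 17 + 9 = 41.
Best is Systems, Crypto, and Vision with total interest score 41.

41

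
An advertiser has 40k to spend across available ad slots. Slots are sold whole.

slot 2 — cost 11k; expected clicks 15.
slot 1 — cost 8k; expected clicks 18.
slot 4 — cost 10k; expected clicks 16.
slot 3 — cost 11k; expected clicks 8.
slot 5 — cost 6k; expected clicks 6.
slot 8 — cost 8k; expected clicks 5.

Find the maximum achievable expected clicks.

57

Take slot 2, slot 1, slot 4, and slot 3: cost 11 + 8 + 10 + 11 = 40 ≤ 40, expected clicks 15 + 18 + 16 + 8 = 57.
No other feasible combination does better.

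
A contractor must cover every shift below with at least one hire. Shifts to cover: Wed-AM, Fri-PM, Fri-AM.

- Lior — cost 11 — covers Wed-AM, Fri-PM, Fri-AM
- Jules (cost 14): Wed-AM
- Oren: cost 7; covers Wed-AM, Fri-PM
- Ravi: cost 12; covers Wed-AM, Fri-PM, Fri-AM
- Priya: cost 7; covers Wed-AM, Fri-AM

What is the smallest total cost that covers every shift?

11

The greedy cost-per-new-shift heuristic would pick Oren and Priya for 14, but a cheaper cover exists.
Lior alone covers Wed-AM, Fri-PM, Fri-AM — every shift.
Total cost: 11.
No cover costs less than 11.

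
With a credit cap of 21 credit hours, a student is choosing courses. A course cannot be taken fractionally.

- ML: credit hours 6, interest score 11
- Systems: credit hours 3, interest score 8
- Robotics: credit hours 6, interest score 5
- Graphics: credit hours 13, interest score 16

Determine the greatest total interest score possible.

Take ML and Graphics: credit hours 6 + 13 = 19 ≤ 21, interest score 11 + 16 = 27.
No other feasible combination does better.

27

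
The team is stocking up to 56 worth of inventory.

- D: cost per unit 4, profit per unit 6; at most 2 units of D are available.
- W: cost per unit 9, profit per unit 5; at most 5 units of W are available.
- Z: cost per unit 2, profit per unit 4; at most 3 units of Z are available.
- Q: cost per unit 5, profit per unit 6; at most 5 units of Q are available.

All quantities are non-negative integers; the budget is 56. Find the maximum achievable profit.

This is a bounded integer knapsack.
2×D, 2×W, 2×Z, and 5×Q: cost 55 ≤ 56, profit 2·6 + 2·5 + 2·4 + 5·6 = 60.
2×D, 1×W, 3×Z, and 5×Q: cost 48 ≤ 56, profit 2·6 + 1·5 + 3·4 + 5·6 = 59.
Best is 60.

60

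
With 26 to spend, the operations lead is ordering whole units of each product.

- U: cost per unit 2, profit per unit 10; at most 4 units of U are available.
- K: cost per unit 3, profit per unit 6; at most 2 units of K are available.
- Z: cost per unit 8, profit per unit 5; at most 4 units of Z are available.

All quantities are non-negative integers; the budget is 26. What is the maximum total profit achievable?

U has the best ratio (10/2); taking only U gives at most 4×10 = 40 (stopped by the supply cap of 4).
Mixing does better — 4×U, 2×K, and 1×Z: cost 22 ≤ 26, profit 4·10 + 2·6 + 1·5 = 57.

57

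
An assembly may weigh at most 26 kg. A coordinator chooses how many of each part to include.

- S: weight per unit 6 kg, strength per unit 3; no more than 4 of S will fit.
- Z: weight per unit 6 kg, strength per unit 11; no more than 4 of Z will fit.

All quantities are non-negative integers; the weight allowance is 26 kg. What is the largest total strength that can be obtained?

44

This is a bounded integer knapsack.
Take 4×Z: weight 24 ≤ 26, strength 4·11 = 44.
Z has the best ratio (11/6) and is taken to its limit of 4; remaining capacity is filled optimally with the others.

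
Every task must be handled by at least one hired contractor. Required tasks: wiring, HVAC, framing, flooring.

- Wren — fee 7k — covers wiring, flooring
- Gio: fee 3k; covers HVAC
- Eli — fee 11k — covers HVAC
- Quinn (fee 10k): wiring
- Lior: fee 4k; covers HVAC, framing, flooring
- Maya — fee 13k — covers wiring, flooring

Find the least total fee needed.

11

Choose Wren and Lior: together they cover wiring, HVAC, framing, flooring — every task.
Total fee: 7 + 4 = 11.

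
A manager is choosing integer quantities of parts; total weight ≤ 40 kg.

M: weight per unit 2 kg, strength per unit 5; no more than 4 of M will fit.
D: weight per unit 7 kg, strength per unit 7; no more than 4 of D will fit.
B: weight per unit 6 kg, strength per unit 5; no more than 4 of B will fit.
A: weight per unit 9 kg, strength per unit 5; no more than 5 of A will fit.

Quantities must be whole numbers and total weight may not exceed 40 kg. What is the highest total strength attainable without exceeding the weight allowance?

49

3×M, 4×D, and 1×B: weight 40 ≤ 40, strength 3·5 + 4·7 + 1·5 = 48.
4×M, 2×D, and 3×B: weight 40 ≤ 40, strength 4·5 + 2·7 + 3·5 = 49.
Best is 49.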